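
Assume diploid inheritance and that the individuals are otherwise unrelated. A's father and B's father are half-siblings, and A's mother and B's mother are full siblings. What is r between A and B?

Independent pedigree routes through distinct common ancestors add.
A and B are related in two ways: half first cousins through their fathers (r = 1/16) and first cousins through their mothers (r = 1/8).
r = 1/16 + 1/8 = 0.1875.

0.1875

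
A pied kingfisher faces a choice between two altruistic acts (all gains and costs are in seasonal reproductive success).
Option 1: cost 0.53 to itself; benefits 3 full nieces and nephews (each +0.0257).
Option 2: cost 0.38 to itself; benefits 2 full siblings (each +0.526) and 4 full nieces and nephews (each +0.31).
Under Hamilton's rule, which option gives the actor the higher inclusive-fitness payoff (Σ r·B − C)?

Option 1: r to a full niece or nephew = 0.25.
Option 1: Σ r·B − C = (3·0.25·0.0257) − 0.53 = -0.510725.
Option 2: r to a full sibling = 0.5.
Option 2: r to a full niece or nephew = 0.25.
Option 2: Σ r·B − C = (2·0.5·0.526 + 4·0.25·0.31) − 0.38 = 0.456.
Option 2 has the higher net inclusive-fitness payoff.

Option 2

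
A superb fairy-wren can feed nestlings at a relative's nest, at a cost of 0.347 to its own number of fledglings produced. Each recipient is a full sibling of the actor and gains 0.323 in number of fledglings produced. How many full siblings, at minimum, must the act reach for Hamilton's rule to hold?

3

r to a full sibling = 1/2 (full sibs share both parents — two paths of length 2: r = 2·(1/2)^2 = 1/2).
Hamilton's rule: n·r·B > C  ⇒  n > C/(r·B) = 0.347/(0.5·0.323) = 2.149.
The smallest integer exceeding 2.149 is 3.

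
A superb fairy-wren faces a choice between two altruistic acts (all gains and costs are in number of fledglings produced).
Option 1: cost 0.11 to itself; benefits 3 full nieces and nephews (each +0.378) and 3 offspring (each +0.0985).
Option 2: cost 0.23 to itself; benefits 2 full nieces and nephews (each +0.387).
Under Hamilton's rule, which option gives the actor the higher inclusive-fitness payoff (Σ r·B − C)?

Option 1

Option 1: r to a full niece or nephew = 0.25.
Option 1: r to an offspring = 0.5.
Option 1: Σ r·B − C = (3·0.25·0.378 + 3·0.5·0.0985) − 0.11 = 0.32125.
Option 2: r to a full niece or nephew = 0.25.
Option 2: Σ r·B − C = (2·0.25·0.387) − 0.23 = -0.0365.
Option 1 has the higher net inclusive-fitness payoff.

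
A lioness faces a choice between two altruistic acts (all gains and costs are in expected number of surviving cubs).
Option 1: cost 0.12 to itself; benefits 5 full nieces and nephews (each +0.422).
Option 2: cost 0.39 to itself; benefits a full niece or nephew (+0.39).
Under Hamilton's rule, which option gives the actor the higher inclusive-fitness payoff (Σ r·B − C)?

Option 1: r to a full niece or nephew = 0.25.
Option 1: Σ r·B − C = (5·0.25·0.422) − 0.12 = 0.4075.
Option 2: r to a full niece or nephew = 0.25.
Option 2: Σ r·B − C = (1·0.25·0.39) − 0.39 = -0.2925.
Option 1 has the higher net inclusive-fitness payoff.

Option 1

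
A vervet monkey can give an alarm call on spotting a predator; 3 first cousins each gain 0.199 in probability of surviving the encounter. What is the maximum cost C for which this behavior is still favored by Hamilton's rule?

r to a first cousin = 0.125 (first cousins share one grandparent pair — two paths of length 4: r = 2·(1/2)^4 = 1/8).
Hamilton's rule: n·r·B > C, so the trait is favored while C < n·r·B = 3·0.125·0.199 = 0.074625.

0.074625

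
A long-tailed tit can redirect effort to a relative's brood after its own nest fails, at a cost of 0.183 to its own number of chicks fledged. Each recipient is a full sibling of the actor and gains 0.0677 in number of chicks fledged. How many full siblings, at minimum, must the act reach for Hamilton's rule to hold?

r to a full sibling = 0.5 (full sibs share both parents — two paths of length 2: r = 2·(1/2)^2 = 1/2).
Hamilton's rule: n·r·B > C  ⇒  n > C/(r·B) = 0.183/(0.5·0.0677) = 5.406.
The smallest integer exceeding 5.406 is 6.

6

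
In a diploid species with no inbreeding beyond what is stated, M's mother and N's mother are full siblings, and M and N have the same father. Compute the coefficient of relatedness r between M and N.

Relatedness sums over independent paths through distinct common ancestors.
M and N are related in two ways: first cousins through their mothers (r = 1/8) and half-sibs through their shared father (r = 1/4).
r = 1/8 + 1/4 = 0.375.

0.375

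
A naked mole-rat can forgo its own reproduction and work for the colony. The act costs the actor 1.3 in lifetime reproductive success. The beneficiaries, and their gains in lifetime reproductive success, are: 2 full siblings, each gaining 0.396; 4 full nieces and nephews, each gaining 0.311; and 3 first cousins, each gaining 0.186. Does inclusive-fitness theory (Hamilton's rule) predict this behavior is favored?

Hamilton's rule: the trait is favored when the sum of r·B over every recipient exceeds the actor's cost C.
r to a full sibling = 1/2 (full sibs share both parents — two paths of length 2: r = 2·(1/2)^2 = 1/2).
r to a full niece or nephew = 1/4 (full aunt/uncle↔niece/nephew: two paths of length 3 through the shared grandparent pair: r = 2·(1/2)^3 = 1/4).
r to a first cousin = 0.125 (first cousins share one grandparent pair — two paths of length 4: r = 2·(1/2)^4 = 1/8).
Summing one r·B term per recipient: 2·0.5·0.396 + 4·0.25·0.311 + 3·0.125·0.186 = 0.77675.
0.77675 < 1.3: the indirect benefit is less than the cost.

No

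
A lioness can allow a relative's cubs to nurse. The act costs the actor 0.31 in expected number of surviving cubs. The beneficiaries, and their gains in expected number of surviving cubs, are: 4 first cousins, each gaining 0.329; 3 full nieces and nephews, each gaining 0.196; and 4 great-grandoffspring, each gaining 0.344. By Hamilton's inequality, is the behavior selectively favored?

Hamilton's rule: the trait is favored when the sum of r·B over every recipient exceeds the actor's cost C.
r to a first cousin = 1/8 (first cousins share one grandparent pair — two paths of length 4: r = 2·(1/2)^4 = 1/8).
r to a full niece or nephew = 1/4 (full aunt/uncle↔niece/nephew: two paths of length 3 through the shared grandparent pair: r = 2·(1/2)^3 = 1/4).
r to a great-grandoffspring = 1/8 (three parent–offspring links: r = (1/2)^3 = 1/8).
Summing one r·B term per recipient: 4·0.125·0.329 + 3·0.25·0.196 + 4·0.125·0.344 = 0.4835.
0.4835 > 0.31: the indirect benefit exceeds the cost.

Yes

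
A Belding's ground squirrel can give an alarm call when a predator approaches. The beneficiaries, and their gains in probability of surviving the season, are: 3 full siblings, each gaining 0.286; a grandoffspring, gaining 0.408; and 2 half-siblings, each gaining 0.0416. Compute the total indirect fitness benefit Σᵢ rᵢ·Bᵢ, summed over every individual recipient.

0.5518

r to a full sibling = 1/2 (full sibs share both parents — two paths of length 2: r = 2·(1/2)^2 = 1/2).
r to a grandoffspring = 0.25 (two parent–offspring links: r = (1/2)^2 = 1/4).
r to a half-sibling = 1/4 (half-sibs share one parent — one path of length 2: r = (1/2)^2 = 1/4).
Summing one r·B term per recipient: 3·0.5·0.286 + 1·0.25·0.408 + 2·0.25·0.0416 = 0.5518.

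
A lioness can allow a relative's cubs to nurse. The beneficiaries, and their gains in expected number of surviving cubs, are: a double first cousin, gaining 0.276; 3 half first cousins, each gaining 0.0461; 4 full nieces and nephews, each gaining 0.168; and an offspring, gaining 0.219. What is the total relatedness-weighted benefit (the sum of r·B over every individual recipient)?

0.35514375

r to a double first cousin = 0.25 (double first cousins share both grandparent pairs — four paths of length 4: r = 4·(1/2)^4 = 1/4).
r to a half first cousin = 0.0625 (half first cousins share one grandparent — one path of length 4: r = (1/2)^4 = 1/16).
r to a full niece or nephew = 0.25 (full aunt/uncle↔niece/nephew: two paths of length 3 through the shared grandparent pair: r = 2·(1/2)^3 = 1/4).
r to an offspring = 0.5 (one parent–offspring link: r = (1/2)^1 = 1/2).
Summing one r·B term per recipient: 1·0.25·0.276 + 3·0.0625·0.0461 + 4·0.25·0.168 + 1·0.5·0.219 = 0.35514375.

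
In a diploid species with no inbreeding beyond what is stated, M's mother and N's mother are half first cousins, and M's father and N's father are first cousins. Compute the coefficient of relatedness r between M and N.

0.046875

Relatedness sums over independent paths through distinct common ancestors.
M and N are related in two ways: half second cousins through their mothers (r = 1/64) and second cousins through their fathers (r = 1/32).
r = 1/64 + 1/32 = 0.046875.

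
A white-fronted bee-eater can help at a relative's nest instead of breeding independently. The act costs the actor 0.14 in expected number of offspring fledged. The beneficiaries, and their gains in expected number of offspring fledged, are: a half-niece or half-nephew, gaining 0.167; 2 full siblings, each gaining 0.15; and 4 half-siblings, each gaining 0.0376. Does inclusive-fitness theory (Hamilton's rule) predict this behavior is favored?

Hamilton's rule: the trait is favored when the sum of r·B over every recipient exceeds the actor's cost C.
r to a half-niece or half-nephew = 1/8 (half-aunt/uncle↔niece/nephew: one path of length 3: r = (1/2)^3 = 1/8).
r to a full sibling = 1/2 (full sibs share both parents — two paths of length 2: r = 2·(1/2)^2 = 1/2).
r to a half-sibling = 1/4 (half-sibs share one parent — one path of length 2: r = (1/2)^2 = 1/4).
Summing one r·B term per recipient: 1·0.125·0.167 + 2·0.5·0.15 + 4·0.25·0.0376 = 0.208475.
0.208475 > 0.14: the indirect benefit exceeds the cost.

Yes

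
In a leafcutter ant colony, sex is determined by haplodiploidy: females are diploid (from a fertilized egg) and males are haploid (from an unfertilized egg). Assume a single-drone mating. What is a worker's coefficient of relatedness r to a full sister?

0.75

Haplodiploid full sisters inherit their father's entire haploid genome identically (contributing 1/2) and on average half of their mother's contribution (1/2 · 1/2 = 1/4); r = 1/2 + 1/4 = 3/4.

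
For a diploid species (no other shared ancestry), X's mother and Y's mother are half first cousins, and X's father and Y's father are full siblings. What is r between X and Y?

Independent pedigree routes through distinct common ancestors add.
X and Y are related in two ways: half second cousins through their mothers (r = 1/64) and first cousins through their fathers (r = 1/8).
r = 1/64 + 1/8 = 0.140625.

0.140625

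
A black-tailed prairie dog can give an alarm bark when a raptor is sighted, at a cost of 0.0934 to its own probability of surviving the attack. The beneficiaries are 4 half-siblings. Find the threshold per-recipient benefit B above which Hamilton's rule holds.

0.0934

r to a half-sibling = 0.25 (half-sibs share one parent — one path of length 2: r = (1/2)^2 = 1/4).
Hamilton's rule with n recipients of equal r: n·r·B > C, so B > C/(n·r) = 0.0934/(4·0.25) = 0.0934.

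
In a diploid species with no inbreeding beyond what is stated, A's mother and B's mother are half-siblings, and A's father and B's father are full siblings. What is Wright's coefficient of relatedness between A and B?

Relatedness sums over independent paths through distinct common ancestors.
A and B are related in two ways: half first cousins through their mothers (r = 1/16) and first cousins through their fathers (r = 1/8).
r = 1/16 + 1/8 = 3/16 = 0.1875.

0.1875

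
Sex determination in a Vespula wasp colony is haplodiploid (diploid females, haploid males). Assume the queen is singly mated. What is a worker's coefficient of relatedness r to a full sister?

0.75

Haplodiploid full sisters inherit their father's entire haploid genome identically (contributing 1/2) and on average half of their mother's contribution (1/2 · 1/2 = 1/4); r = 1/2 + 1/4 = 3/4.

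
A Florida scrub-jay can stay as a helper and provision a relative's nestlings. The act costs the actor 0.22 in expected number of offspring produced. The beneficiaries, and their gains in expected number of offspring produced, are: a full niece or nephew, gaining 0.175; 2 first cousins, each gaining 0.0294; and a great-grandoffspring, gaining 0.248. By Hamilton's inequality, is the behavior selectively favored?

Hamilton's rule: the trait is favored when the sum of r·B over every recipient exceeds the actor's cost C.
r to a full niece or nephew = 0.25 (full aunt/uncle↔niece/nephew: two paths of length 3 through the shared grandparent pair: r = 2·(1/2)^3 = 1/4).
r to a first cousin = 1/8 (first cousins share one grandparent pair — two paths of length 4: r = 2·(1/2)^4 = 1/8).
r to a great-grandoffspring = 0.125 (three parent–offspring links: r = (1/2)^3 = 1/8).
Summing one r·B term per recipient: 1·0.25·0.175 + 2·0.125·0.0294 + 1·0.125·0.248 = 0.0821.
0.0821 < 0.22: the indirect benefit is less than the cost.

No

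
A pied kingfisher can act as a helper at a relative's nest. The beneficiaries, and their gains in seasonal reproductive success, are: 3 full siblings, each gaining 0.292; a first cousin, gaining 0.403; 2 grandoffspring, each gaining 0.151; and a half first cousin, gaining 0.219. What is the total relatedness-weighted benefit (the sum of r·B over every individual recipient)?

r to a full sibling = 0.5 (full sibs share both parents — two paths of length 2: r = 2·(1/2)^2 = 1/2).
r to a first cousin = 0.125 (first cousins share one grandparent pair — two paths of length 4: r = 2·(1/2)^4 = 1/8).
r to a grandoffspring = 0.25 (two parent–offspring links: r = (1/2)^2 = 1/4).
r to a half first cousin = 0.0625 (half first cousins share one grandparent — one path of length 4: r = (1/2)^4 = 1/16).
Summing one r·B term per recipient: 3·0.5·0.292 + 1·0.125·0.403 + 2·0.25·0.151 + 1·0.0625·0.219 = 0.5775625.

0.5775625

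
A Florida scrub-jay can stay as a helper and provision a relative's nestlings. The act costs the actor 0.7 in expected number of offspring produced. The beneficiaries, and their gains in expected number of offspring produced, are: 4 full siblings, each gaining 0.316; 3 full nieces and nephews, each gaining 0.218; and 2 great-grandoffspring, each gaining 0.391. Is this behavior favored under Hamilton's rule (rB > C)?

Hamilton's rule: the trait is favored when the sum of r·B over every recipient exceeds the actor's cost C.
r to a full sibling = 1/2 (full sibs share both parents — two paths of length 2: r = 2·(1/2)^2 = 1/2).
r to a full niece or nephew = 1/4 (full aunt/uncle↔niece/nephew: two paths of length 3 through the shared grandparent pair: r = 2·(1/2)^3 = 1/4).
r to a great-grandoffspring = 1/8 (three parent–offspring links: r = (1/2)^3 = 1/8).
Summing one r·B term per recipient: 4·0.5·0.316 + 3·0.25·0.218 + 2·0.125·0.391 = 0.89325.
0.89325 > 0.7: the indirect benefit exceeds the cost.

Yes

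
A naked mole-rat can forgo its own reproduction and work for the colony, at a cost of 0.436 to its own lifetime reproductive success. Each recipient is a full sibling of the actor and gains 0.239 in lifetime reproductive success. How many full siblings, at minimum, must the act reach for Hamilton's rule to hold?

r to a full sibling = 0.5 (full sibs share both parents — two paths of length 2: r = 2·(1/2)^2 = 1/2).
Hamilton's rule: n·r·B > C  ⇒  n > C/(r·B) = 0.436/(0.5·0.239) = 3.649.
The smallest integer exceeding 3.649 is 4.

4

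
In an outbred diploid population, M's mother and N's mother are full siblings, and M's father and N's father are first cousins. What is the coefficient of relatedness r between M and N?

Wright's path rule: contributions from independent ancestry routes add.
M and N are related in two ways: first cousins through their mothers (r = 1/8) and second cousins through their fathers (r = 1/32).
r = 1/8 + 1/32 = 5/32 = 0.15625.

0.15625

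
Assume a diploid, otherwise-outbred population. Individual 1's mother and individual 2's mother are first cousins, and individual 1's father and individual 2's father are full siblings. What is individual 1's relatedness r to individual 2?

0.15625

Wright's path rule: contributions from independent ancestry routes add.
Individual 1 and individual 2 are related in two ways: second cousins through their mothers (r = 1/32) and first cousins through their fathers (r = 1/8).
r = 1/32 + 1/8 = 5/32 = 0.15625.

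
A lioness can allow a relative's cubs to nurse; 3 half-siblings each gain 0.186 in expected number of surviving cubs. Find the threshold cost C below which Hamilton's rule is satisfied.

r to a half-sibling = 1/4 (half-sibs share one parent — one path of length 2: r = (1/2)^2 = 1/4).
Hamilton's rule: n·r·B > C, so the trait is favored while C < n·r·B = 3·0.25·0.186 = 0.1395.

0.1395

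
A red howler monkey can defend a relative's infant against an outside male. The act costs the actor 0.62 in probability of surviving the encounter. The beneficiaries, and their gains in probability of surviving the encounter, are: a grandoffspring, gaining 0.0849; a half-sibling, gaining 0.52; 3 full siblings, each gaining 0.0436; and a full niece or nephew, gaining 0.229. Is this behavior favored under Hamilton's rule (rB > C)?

Hamilton's rule: the trait is favored when the sum of r·B over every recipient exceeds the actor's cost C.
r to a grandoffspring = 1/4 (two parent–offspring links: r = (1/2)^2 = 1/4).
r to a half-sibling = 0.25 (half-sibs share one parent — one path of length 2: r = (1/2)^2 = 1/4).
r to a full sibling = 1/2 (full sibs share both parents — two paths of length 2: r = 2·(1/2)^2 = 1/2).
r to a full niece or nephew = 1/4 (full aunt/uncle↔niece/nephew: two paths of length 3 through the shared grandparent pair: r = 2·(1/2)^3 = 1/4).
Summing one r·B term per recipient: 1·0.25·0.0849 + 1·0.25·0.52 + 3·0.5·0.0436 + 1·0.25·0.229 = 0.273875.
0.273875 < 0.62: the indirect benefit is less than the cost.

No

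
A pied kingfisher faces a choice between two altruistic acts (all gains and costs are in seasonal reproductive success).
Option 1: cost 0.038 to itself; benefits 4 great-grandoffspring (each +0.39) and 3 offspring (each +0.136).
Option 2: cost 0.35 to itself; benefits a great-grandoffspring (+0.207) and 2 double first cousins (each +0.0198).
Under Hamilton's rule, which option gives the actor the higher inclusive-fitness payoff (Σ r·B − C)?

Option 1: r to a great-grandoffspring = 0.125.
Option 1: r to an offspring = 0.5.
Option 1: Σ r·B − C = (4·0.125·0.39 + 3·0.5·0.136) − 0.038 = 0.361.
Option 2: r to a great-grandoffspring = 0.125.
Option 2: r to a double first cousin = 0.25.
Option 2: Σ r·B − C = (1·0.125·0.207 + 2·0.25·0.0198) − 0.35 = -0.314225.
Option 1 has the higher net inclusive-fitness payoff.

Option 1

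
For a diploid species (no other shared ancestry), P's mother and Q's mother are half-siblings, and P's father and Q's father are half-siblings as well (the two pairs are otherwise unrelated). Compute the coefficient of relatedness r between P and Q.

With two independent routes of shared ancestry, r is the sum of the two contributions.
P and Q are related in two ways: half first cousins through their mothers (r = 1/16) and half first cousins through their fathers (r = 1/16).
r = 1/16 + 1/16 = 0.125.

0.125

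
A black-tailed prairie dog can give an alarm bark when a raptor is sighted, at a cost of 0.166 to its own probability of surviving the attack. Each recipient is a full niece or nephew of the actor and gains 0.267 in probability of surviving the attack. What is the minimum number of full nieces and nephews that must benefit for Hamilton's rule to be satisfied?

r to a full niece or nephew = 0.25 (full aunt/uncle↔niece/nephew: two paths of length 3 through the shared grandparent pair: r = 2·(1/2)^3 = 1/4).
Hamilton's rule: n·r·B > C  ⇒  n > C/(r·B) = 0.166/(0.25·0.267) = 2.487.
The smallest integer exceeding 2.487 is 3.

3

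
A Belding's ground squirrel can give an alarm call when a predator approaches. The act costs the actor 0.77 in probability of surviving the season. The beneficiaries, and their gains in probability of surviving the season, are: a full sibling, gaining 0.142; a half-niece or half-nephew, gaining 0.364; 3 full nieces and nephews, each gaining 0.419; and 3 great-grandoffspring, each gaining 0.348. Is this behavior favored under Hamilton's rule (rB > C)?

No

Hamilton's rule: the trait is favored when the sum of r·B over every recipient exceeds the actor's cost C.
r to a full sibling = 0.5 (full sibs share both parents — two paths of length 2: r = 2·(1/2)^2 = 1/2).
r to a half-niece or half-nephew = 1/8 (half-aunt/uncle↔niece/nephew: one path of length 3: r = (1/2)^3 = 1/8).
r to a full niece or nephew = 0.25 (full aunt/uncle↔niece/nephew: two paths of length 3 through the shared grandparent pair: r = 2·(1/2)^3 = 1/4).
r to a great-grandoffspring = 0.125 (three parent–offspring links: r = (1/2)^3 = 1/8).
Summing one r·B term per recipient: 1·0.5·0.142 + 1·0.125·0.364 + 3·0.25·0.419 + 3·0.125·0.348 = 0.56125.
0.56125 < 0.77: the indirect benefit is less than the cost.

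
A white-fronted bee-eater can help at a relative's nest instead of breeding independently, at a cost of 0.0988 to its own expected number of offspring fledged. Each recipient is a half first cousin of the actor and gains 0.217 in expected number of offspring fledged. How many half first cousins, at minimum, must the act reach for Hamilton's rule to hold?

8

r to a half first cousin = 1/16 (half first cousins share one grandparent — one path of length 4: r = (1/2)^4 = 1/16).
Hamilton's rule: n·r·B > C  ⇒  n > C/(r·B) = 0.0988/(0.0625·0.217) = 7.285.
The smallest integer exceeding 7.285 is 8.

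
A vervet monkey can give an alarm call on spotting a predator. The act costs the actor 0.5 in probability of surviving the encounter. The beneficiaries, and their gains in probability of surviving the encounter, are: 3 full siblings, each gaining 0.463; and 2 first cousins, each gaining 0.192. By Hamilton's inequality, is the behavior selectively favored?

Hamilton's rule: the trait is favored when the sum of r·B over every recipient exceeds the actor's cost C.
r to a full sibling = 0.5 (full sibs share both parents — two paths of length 2: r = 2·(1/2)^2 = 1/2).
r to a first cousin = 0.125 (first cousins share one grandparent pair — two paths of length 4: r = 2·(1/2)^4 = 1/8).
Summing one r·B term per recipient: 3·0.5·0.463 + 2·0.125·0.192 = 0.7425.
0.7425 > 0.5: the indirect benefit exceeds the cost.

Yes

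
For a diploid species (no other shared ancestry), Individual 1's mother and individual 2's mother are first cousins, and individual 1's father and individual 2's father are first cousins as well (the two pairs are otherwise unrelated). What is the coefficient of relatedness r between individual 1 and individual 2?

0.0625

Wright's path rule: contributions from independent ancestry routes add.
Individual 1 and individual 2 are related in two ways: second cousins through their mothers (r = 1/32) and second cousins through their fathers (r = 1/32).
r = 1/32 + 1/32 = 1/16 = 0.0625.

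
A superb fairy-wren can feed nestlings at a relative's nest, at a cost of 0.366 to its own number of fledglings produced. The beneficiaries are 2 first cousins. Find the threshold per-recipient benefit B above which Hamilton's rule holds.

1.464

r to a first cousin = 0.125 (first cousins share one grandparent pair — two paths of length 4: r = 2·(1/2)^4 = 1/8).
Hamilton's rule with n recipients of equal r: n·r·B > C, so B > C/(n·r) = 0.366/(2·0.125) = 1.464.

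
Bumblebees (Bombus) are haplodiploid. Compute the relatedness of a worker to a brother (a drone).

0.25

Her haploid brother carries none of their father's genes and a random half of their mother's genome; that half matches the maternal half of her own genome with probability 1/2: r = 1/2 · 1/2 = 1/4.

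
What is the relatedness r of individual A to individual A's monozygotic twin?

1

Each parent–offspring link contributes a factor of 1/2, and independent paths through distinct common ancestors add.
Monozygotic twins share every allele identical by descent: r = 1.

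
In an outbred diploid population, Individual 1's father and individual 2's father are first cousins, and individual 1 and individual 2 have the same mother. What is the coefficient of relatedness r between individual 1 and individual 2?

Relatedness sums over independent paths through distinct common ancestors.
Individual 1 and individual 2 are related in two ways: second cousins through their fathers (r = 1/32) and half-sibs through their shared mother (r = 1/4).
r = 1/32 + 1/4 = 0.28125.

0.28125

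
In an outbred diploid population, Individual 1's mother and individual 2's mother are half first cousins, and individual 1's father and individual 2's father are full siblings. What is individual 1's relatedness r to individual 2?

Relatedness sums over independent paths through distinct common ancestors.
Individual 1 and individual 2 are related in two ways: half second cousins through their mothers (r = 1/64) and first cousins through their fathers (r = 1/8).
r = 1/64 + 1/8 = 9/64 = 0.140625.

0.140625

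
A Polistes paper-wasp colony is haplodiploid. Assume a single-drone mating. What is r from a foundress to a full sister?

Haplodiploid full sisters inherit their father's entire haploid genome identically (contributing 1/2) and on average half of their mother's contribution (1/2 · 1/2 = 1/4); r = 1/2 + 1/4 = 3/4.

0.75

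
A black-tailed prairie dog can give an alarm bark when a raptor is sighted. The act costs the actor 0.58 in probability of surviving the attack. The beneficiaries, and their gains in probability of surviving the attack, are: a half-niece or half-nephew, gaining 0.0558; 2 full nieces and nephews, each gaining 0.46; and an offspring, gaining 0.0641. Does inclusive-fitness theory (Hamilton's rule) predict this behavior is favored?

No

Hamilton's rule: the trait is favored when the sum of r·B over every recipient exceeds the actor's cost C.
r to a half-niece or half-nephew = 1/8 (half-aunt/uncle↔niece/nephew: one path of length 3: r = (1/2)^3 = 1/8).
r to a full niece or nephew = 0.25 (full aunt/uncle↔niece/nephew: two paths of length 3 through the shared grandparent pair: r = 2·(1/2)^3 = 1/4).
r to an offspring = 1/2 (one parent–offspring link: r = (1/2)^1 = 1/2).
Summing one r·B term per recipient: 1·0.125·0.0558 + 2·0.25·0.46 + 1·0.5·0.0641 = 0.269025.
0.269025 < 0.58: the indirect benefit is less than the cost.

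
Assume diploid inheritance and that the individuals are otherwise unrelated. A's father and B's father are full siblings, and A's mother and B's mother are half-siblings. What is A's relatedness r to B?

Independent pedigree routes through distinct common ancestors add.
A and B are related in two ways: first cousins through their fathers (r = 1/8) and half first cousins through their mothers (r = 1/16).
r = 1/8 + 1/16 = 3/16 = 0.1875.

0.1875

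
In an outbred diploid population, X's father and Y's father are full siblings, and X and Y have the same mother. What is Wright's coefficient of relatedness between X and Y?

0.375

Wright's path rule: contributions from independent ancestry routes add.
X and Y are related in two ways: first cousins through their fathers (r = 1/8) and half-sibs through their shared mother (r = 1/4).
r = 1/8 + 1/4 = 3/8 = 0.375.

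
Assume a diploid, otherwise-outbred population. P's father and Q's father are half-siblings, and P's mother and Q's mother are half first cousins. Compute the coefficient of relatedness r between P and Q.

Wright's path rule: contributions from independent ancestry routes add.
P and Q are related in two ways: half first cousins through their fathers (r = 1/16) and half second cousins through their mothers (r = 1/64).
r = 1/16 + 1/64 = 5/64 = 0.078125.

0.078125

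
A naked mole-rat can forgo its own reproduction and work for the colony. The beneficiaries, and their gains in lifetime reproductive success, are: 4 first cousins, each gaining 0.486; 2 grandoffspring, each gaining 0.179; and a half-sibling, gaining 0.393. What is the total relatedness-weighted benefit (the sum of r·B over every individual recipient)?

0.43075

r to a first cousin = 0.125 (first cousins share one grandparent pair — two paths of length 4: r = 2·(1/2)^4 = 1/8).
r to a grandoffspring = 0.25 (two parent–offspring links: r = (1/2)^2 = 1/4).
r to a half-sibling = 1/4 (half-sibs share one parent — one path of length 2: r = (1/2)^2 = 1/4).
Summing one r·B term per recipient: 4·0.125·0.486 + 2·0.25·0.179 + 1·0.25·0.393 = 0.43075.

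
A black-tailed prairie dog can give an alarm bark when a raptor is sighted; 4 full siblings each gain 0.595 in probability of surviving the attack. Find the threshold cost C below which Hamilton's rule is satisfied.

r to a full sibling = 0.5 (full sibs share both parents — two paths of length 2: r = 2·(1/2)^2 = 1/2).
Hamilton's rule: n·r·B > C, so the trait is favored while C < n·r·B = 4·0.5·0.595 = 1.19.

1.19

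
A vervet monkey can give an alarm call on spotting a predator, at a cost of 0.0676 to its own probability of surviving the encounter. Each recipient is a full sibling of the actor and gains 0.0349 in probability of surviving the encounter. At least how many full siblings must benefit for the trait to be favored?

r to a full sibling = 0.5 (full sibs share both parents — two paths of length 2: r = 2·(1/2)^2 = 1/2).
Hamilton's rule: n·r·B > C  ⇒  n > C/(r·B) = 0.0676/(0.5·0.0349) = 3.874.
The smallest integer exceeding 3.874 is 4.

4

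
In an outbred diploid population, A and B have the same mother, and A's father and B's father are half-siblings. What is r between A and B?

Relatedness sums over independent paths through distinct common ancestors.
A and B are related in two ways: half-sibs through their shared mother (r = 1/4) and half first cousins through their fathers (r = 1/16).
r = 1/4 + 1/16 = 5/16 = 0.3125.

0.3125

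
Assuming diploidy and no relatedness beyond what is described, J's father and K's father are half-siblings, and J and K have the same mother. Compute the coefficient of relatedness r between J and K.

Independent pedigree routes through distinct common ancestors add.
J and K are related in two ways: half first cousins through their fathers (r = 1/16) and half-sibs through their shared mother (r = 1/4).
r = 1/16 + 1/4 = 5/16 = 0.3125.

0.3125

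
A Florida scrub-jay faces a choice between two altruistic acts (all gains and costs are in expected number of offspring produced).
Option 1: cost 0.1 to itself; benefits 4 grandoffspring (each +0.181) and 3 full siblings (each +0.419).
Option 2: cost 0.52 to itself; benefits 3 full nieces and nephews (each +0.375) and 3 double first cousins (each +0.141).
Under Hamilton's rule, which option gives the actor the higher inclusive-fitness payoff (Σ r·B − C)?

Option 1: r to a grandoffspring = 0.25.
Option 1: r to a full sibling = 0.5.
Option 1: Σ r·B − C = (4·0.25·0.181 + 3·0.5·0.419) − 0.1 = 0.7095.
Option 2: r to a full niece or nephew = 0.25.
Option 2: r to a double first cousin = 0.25.
Option 2: Σ r·B − C = (3·0.25·0.375 + 3·0.25·0.141) − 0.52 = -0.133.
Option 1 has the higher net inclusive-fitness payoff.

Option 1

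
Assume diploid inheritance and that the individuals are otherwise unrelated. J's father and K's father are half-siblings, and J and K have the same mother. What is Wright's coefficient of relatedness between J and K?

Relatedness sums over independent paths through distinct common ancestors.
J and K are related in two ways: half first cousins through their fathers (r = 1/16) and half-sibs through their shared mother (r = 1/4).
r = 1/16 + 1/4 = 5/16 = 0.3125.

0.3125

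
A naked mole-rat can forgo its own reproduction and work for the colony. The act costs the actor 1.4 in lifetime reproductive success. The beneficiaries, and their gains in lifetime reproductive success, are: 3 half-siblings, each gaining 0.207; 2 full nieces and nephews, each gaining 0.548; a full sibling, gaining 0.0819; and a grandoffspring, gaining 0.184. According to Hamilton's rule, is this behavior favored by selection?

No

Hamilton's rule: the trait is favored when the sum of r·B over every recipient exceeds the actor's cost C.
r to a half-sibling = 1/4 (half-sibs share one parent — one path of length 2: r = (1/2)^2 = 1/4).
r to a full niece or nephew = 0.25 (full aunt/uncle↔niece/nephew: two paths of length 3 through the shared grandparent pair: r = 2·(1/2)^3 = 1/4).
r to a full sibling = 1/2 (full sibs share both parents — two paths of length 2: r = 2·(1/2)^2 = 1/2).
r to a grandoffspring = 0.25 (two parent–offspring links: r = (1/2)^2 = 1/4).
Summing one r·B term per recipient: 3·0.25·0.207 + 2·0.25·0.548 + 1·0.5·0.0819 + 1·0.25·0.184 = 0.5162.
0.5162 < 1.4: the indirect benefit is less than the cost.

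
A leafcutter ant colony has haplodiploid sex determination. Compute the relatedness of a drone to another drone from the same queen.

0.5

Haploid brothers each carry a random half of the queen's diploid genome, so on average they share half: r = 1/2.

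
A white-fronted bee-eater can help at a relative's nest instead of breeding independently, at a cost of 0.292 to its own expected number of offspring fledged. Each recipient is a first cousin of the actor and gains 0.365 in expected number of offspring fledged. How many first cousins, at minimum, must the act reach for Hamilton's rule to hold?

7

r to a first cousin = 0.125 (first cousins share one grandparent pair — two paths of length 4: r = 2·(1/2)^4 = 1/8).
Hamilton's rule: n·r·B > C  ⇒  n > C/(r·B) = 0.292/(0.125·0.365) = 6.4.
The smallest integer exceeding 6.4 is 7.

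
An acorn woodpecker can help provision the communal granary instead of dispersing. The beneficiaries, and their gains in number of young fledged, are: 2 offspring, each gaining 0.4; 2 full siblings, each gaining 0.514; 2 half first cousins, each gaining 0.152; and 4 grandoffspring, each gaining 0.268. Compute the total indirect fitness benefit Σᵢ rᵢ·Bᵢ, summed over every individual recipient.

1.201

r to an offspring = 1/2 (one parent–offspring link: r = (1/2)^1 = 1/2).
r to a full sibling = 0.5 (full sibs share both parents — two paths of length 2: r = 2·(1/2)^2 = 1/2).
r to a half first cousin = 0.0625 (half first cousins share one grandparent — one path of length 4: r = (1/2)^4 = 1/16).
r to a grandoffspring = 0.25 (two parent–offspring links: r = (1/2)^2 = 1/4).
Summing one r·B term per recipient: 2·0.5·0.4 + 2·0.5·0.514 + 2·0.0625·0.152 + 4·0.25·0.268 = 1.201.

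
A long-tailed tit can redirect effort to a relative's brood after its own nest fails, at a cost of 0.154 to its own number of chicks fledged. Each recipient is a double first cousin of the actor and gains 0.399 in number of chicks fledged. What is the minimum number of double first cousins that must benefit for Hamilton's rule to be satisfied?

2

r to a double first cousin = 0.25 (double first cousins share both grandparent pairs — four paths of length 4: r = 4·(1/2)^4 = 1/4).
Hamilton's rule: n·r·B > C  ⇒  n > C/(r·B) = 0.154/(0.25·0.399) = 1.544.
The smallest integer exceeding 1.544 is 2.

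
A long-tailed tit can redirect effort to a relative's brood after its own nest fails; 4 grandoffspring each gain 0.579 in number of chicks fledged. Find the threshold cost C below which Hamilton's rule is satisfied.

0.579

r to a grandoffspring = 1/4 (two parent–offspring links: r = (1/2)^2 = 1/4).
Hamilton's rule: n·r·B > C, so the trait is favored while C < n·r·B = 4·0.25·0.579 = 0.579.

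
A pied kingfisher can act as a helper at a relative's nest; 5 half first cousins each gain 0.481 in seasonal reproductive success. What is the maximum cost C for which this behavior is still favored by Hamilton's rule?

r to a half first cousin = 0.0625 (half first cousins share one grandparent — one path of length 4: r = (1/2)^4 = 1/16).
Hamilton's rule: n·r·B > C, so the trait is favored while C < n·r·B = 5·0.0625·0.481 = 0.1503125.

0.1503125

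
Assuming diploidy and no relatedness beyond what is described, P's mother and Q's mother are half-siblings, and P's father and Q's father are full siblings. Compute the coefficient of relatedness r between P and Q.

Wright's path rule: contributions from independent ancestry routes add.
P and Q are related in two ways: half first cousins through their mothers (r = 1/16) and first cousins through their fathers (r = 1/8).
r = 1/16 + 1/8 = 3/16 = 0.1875.

0.1875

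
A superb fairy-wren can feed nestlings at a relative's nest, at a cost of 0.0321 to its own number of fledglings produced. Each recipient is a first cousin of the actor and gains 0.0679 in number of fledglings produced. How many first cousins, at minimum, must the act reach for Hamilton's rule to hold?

r to a first cousin = 1/8 (first cousins share one grandparent pair — two paths of length 4: r = 2·(1/2)^4 = 1/8).
Hamilton's rule: n·r·B > C  ⇒  n > C/(r·B) = 0.0321/(0.125·0.0679) = 3.782.
The smallest integer exceeding 3.782 is 4.

4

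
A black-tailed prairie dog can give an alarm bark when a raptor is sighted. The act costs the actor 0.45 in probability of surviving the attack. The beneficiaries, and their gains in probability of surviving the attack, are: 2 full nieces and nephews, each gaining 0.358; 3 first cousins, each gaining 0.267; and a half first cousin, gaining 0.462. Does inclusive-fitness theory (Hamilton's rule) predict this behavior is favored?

Hamilton's rule: the trait is favored when the sum of r·B over every recipient exceeds the actor's cost C.
r to a full niece or nephew = 1/4 (full aunt/uncle↔niece/nephew: two paths of length 3 through the shared grandparent pair: r = 2·(1/2)^3 = 1/4).
r to a first cousin = 1/8 (first cousins share one grandparent pair — two paths of length 4: r = 2·(1/2)^4 = 1/8).
r to a half first cousin = 1/16 (half first cousins share one grandparent — one path of length 4: r = (1/2)^4 = 1/16).
Summing one r·B term per recipient: 2·0.25·0.358 + 3·0.125·0.267 + 1·0.0625·0.462 = 0.308.
0.308 < 0.45: the indirect benefit is less than the cost.

No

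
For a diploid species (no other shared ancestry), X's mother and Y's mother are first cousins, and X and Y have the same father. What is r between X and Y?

0.28125

With two independent routes of shared ancestry, r is the sum of the two contributions.
X and Y are related in two ways: second cousins through their mothers (r = 1/32) and half-sibs through their shared father (r = 1/4).
r = 1/32 + 1/4 = 0.28125.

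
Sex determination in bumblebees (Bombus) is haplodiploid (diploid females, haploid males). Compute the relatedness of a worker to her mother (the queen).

One meiotic link between diploid queen and diploid daughter: r = 1/2.

0.5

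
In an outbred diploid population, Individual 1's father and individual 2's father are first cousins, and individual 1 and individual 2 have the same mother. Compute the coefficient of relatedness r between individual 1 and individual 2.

Wright's path rule: contributions from independent ancestry routes add.
Individual 1 and individual 2 are related in two ways: second cousins through their fathers (r = 1/32) and half-sibs through their shared mother (r = 1/4).
r = 1/32 + 1/4 = 0.28125.

0.28125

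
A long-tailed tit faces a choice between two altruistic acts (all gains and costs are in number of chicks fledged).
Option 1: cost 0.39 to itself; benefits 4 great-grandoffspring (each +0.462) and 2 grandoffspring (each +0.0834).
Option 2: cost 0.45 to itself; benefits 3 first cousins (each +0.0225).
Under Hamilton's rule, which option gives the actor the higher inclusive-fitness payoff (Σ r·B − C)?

Option 1: r to a great-grandoffspring = 0.125.
Option 1: r to a grandoffspring = 0.25.
Option 1: Σ r·B − C = (4·0.125·0.462 + 2·0.25·0.0834) − 0.39 = -0.1173.
Option 2: r to a first cousin = 0.125.
Option 2: Σ r·B − C = (3·0.125·0.0225) − 0.45 = -0.4415625.
Option 1 has the higher net inclusive-fitness payoff.

Option 1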